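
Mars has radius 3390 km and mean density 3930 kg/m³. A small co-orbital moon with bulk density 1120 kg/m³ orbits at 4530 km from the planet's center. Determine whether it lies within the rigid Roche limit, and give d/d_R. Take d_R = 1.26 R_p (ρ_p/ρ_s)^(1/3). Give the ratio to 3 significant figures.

inside; d/d_R ≈ 0.698

d_R = 1.26 × (3390 km) × (3930/1120)^(1/3) = 6491 km
d/d_R = (4530) / (6491) = 0.698
Since d/d_R < 1, the body is inside the Roche limit.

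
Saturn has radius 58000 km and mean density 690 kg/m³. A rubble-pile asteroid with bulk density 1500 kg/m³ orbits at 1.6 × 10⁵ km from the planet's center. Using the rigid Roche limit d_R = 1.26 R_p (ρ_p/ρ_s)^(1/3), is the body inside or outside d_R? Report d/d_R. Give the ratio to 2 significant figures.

outside; d/d_R ≈ 2.8

d_R = 1.26 × (58000 km) × (690/1500)^(1/3) = 56410 km
d/d_R = (1.6 × 10⁵) / (56410) = 2.8
Since d/d_R > 1, the body is outside the Roche limit.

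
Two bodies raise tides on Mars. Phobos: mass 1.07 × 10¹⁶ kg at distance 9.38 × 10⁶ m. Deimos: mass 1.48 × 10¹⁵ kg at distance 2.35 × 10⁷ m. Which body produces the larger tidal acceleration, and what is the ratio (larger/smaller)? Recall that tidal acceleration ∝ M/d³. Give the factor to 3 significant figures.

Tidal acceleration ∝ M/d³, so compare M/d³ for each.
Phobos: (1.07 × 10¹⁶) / (9.38 × 10⁶)³ = 1.297 × 10⁻⁵
Deimos: (1.48 × 10¹⁵) / (2.35 × 10⁷)³ = 1.140 × 10⁻⁷
Ratio (larger/smaller) = 114

Phobos, by a factor of ≈ 114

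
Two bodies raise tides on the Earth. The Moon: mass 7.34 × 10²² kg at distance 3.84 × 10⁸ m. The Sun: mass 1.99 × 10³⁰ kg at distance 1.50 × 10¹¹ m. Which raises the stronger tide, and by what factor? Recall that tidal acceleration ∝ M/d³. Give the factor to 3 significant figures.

The tide-raising term goes as M/d³ (the gradient of a 1/d² field).
The Moon: (7.34 × 10²²) / (3.84 × 10⁸)³ = 1.296 × 10⁻³
The Sun: (1.99 × 10³⁰) / (1.50 × 10¹¹)³ = 5.896 × 10⁻⁴
Ratio (larger/smaller) = 2.20

The Moon, by a factor of ≈ 2.20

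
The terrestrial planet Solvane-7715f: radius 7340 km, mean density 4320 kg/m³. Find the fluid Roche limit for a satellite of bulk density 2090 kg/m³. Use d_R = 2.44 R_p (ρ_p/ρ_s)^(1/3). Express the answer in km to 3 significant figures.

d_R = 2.44 × 7340 km × (4320/2090)^(1/3)
    = 22800 km

22800 km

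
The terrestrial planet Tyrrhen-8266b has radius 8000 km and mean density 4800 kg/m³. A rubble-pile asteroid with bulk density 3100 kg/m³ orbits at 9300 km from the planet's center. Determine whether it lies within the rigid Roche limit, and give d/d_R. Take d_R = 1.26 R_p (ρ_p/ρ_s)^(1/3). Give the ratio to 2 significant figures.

d_R = 1.26 × (8000 km) × (4800/3100)^(1/3) = 11660 km
d/d_R = (9300) / (11660) = 0.80
Since d/d_R < 1, the body is inside the Roche limit.

inside; d/d_R ≈ 0.80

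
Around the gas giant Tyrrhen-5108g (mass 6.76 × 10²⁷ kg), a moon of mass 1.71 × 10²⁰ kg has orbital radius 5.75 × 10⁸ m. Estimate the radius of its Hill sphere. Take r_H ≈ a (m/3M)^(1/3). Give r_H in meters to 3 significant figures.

r_H ≈ a (m/3M)^(1/3)
    = (5.75 × 10⁸) × (1.71 × 10²⁰ / (3 × 6.76 × 10²⁷))^(1/3)
    = 1.17 × 10⁶ m

1.17 × 10⁶ m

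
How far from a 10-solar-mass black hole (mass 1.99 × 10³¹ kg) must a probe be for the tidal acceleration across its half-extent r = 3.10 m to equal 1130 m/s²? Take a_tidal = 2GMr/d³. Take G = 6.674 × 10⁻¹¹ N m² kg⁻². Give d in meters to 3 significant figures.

1.94 × 10⁶ m

2GMr/d³ = a_tidal  ⇒  d = (2GMr / a_tidal)^(1/3)
d = (2 × 6.674×10⁻¹¹ × (1.99 × 10³¹) × (3.10) / (1130))^(1/3)
  = 1.94 × 10⁶ m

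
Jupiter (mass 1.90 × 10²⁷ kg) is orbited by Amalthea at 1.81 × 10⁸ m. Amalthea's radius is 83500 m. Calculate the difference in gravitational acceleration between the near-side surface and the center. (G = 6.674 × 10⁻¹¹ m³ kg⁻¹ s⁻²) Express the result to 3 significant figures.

3.57 × 10⁻³ m/s²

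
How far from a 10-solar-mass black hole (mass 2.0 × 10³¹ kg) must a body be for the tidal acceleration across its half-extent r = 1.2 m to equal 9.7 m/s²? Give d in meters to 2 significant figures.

6.9 × 10⁶ m

2GMr/d³ = a_tidal  ⇒  d = (2GMr / a_tidal)^(1/3)
d = (2 × 6.674×10⁻¹¹ × (2.0 × 10³¹) × (1.2) / (9.7))^(1/3)
  = 6.9 × 10⁶ m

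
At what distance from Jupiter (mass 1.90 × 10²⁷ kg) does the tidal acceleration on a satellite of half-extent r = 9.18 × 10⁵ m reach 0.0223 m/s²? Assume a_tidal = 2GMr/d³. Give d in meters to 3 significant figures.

2.19 × 10⁸ m

2GMr/d³ = a_tidal  ⇒  d = (2GMr / a_tidal)^(1/3)
d = (2 × 6.674×10⁻¹¹ × (1.90 × 10²⁷) × (9.18 × 10⁵) / (0.0223))^(1/3)
  = 2.19 × 10⁸ m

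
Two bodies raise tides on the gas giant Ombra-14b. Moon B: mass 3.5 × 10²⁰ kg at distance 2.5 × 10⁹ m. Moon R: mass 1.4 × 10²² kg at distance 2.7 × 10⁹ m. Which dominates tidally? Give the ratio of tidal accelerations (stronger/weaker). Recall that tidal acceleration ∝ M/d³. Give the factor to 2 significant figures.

Moon R, by a factor of ≈ 32

The tide-raising term goes as M/d³ (the gradient of a 1/d² field).
Moon B: (3.5 × 10²⁰) / (2.5 × 10⁹)³ = 2.240 × 10⁻⁸
Moon R: (1.4 × 10²²) / (2.7 × 10⁹)³ = 7.113 × 10⁻⁷
Ratio (larger/smaller) = 32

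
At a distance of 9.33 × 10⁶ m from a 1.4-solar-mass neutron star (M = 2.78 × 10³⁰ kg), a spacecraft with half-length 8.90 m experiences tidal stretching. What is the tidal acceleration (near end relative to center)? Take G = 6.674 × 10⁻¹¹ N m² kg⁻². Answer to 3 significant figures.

Δa = 2GMr/d³
   = 2 × (6.674 × 10⁻¹¹) × (2.78 × 10³⁰) × (8.90) / (9.33 × 10⁶)³
   = 4.07 m/s²

4.07 m/s²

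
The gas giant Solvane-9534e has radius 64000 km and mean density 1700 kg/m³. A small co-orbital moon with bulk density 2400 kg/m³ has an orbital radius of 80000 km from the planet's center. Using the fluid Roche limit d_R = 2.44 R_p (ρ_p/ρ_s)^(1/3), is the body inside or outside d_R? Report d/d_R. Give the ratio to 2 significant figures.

inside; d/d_R ≈ 0.57

d_R = 2.44 × (64000 km) × (1700/2400)^(1/3) = 1.392 × 10⁵ km
d/d_R = (80000) / (1.392 × 10⁵) = 0.57
Since d/d_R < 1, the body is inside the Roche limit.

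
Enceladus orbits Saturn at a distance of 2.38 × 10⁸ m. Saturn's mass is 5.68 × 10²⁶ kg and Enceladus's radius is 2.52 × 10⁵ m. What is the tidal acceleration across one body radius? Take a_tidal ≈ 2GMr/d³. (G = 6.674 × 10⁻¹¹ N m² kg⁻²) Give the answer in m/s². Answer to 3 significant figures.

Since r ≪ d, expand the inverse-square field across one radius to get the leading 2GMr/d³ term.
a_tidal = 2GMr/d³
        = 2 × (6.674 × 10⁻¹¹) × (5.68 × 10²⁶) × (2.52 × 10⁵) / (2.38 × 10⁸)³
        = 1.42 × 10⁻³ m/s²

1.42 × 10⁻³ m/s²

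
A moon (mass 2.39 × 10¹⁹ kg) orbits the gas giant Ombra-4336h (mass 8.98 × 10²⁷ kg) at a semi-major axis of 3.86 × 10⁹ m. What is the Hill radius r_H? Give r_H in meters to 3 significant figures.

3.71 × 10⁶ m

r_H ≈ a (m/3M)^(1/3)
    = (3.86 × 10⁹) × (2.39 × 10¹⁹ / (3 × 8.98 × 10²⁷))^(1/3)
    = 3.71 × 10⁶ m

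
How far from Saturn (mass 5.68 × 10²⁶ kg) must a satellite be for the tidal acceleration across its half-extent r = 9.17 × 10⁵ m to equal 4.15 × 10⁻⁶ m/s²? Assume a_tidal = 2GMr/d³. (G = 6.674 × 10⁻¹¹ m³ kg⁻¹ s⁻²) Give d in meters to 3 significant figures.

2GMr/d³ = a_tidal  ⇒  d = (2GMr / a_tidal)^(1/3)
d = (2 × 6.674×10⁻¹¹ × (5.68 × 10²⁶) × (9.17 × 10⁵) / (4.15 × 10⁻⁶))^(1/3)
  = 2.56 × 10⁹ m

2.56 × 10⁹ m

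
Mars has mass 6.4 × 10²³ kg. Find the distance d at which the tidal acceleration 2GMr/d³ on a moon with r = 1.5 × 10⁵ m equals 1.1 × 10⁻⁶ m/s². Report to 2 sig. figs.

2GMr/d³ = a_tidal  ⇒  d = (2GMr / a_tidal)^(1/3)
d = (2 × 6.674×10⁻¹¹ × (6.4 × 10²³) × (1.5 × 10⁵) / (1.1 × 10⁻⁶))^(1/3)
  = 2.3 × 10⁸ m

2.3 × 10⁸ m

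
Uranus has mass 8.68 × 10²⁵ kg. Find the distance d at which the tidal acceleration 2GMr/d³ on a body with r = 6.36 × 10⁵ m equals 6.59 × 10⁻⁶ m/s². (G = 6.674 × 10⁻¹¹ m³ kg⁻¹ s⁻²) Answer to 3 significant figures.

2GMr/d³ = a_tidal  ⇒  d = (2GMr / a_tidal)^(1/3)
d = (2 × 6.674×10⁻¹¹ × (8.68 × 10²⁵) × (6.36 × 10⁵) / (6.59 × 10⁻⁶))^(1/3)
  = 1.04 × 10⁹ m

1.04 × 10⁹ m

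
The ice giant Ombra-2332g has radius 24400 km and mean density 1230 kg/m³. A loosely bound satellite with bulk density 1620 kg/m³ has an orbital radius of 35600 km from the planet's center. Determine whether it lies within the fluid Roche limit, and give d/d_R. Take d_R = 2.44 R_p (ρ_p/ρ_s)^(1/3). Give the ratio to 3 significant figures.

d_R = 2.44 × (24400 km) × (1230/1620)^(1/3) = 54310 km
d/d_R = (35600) / (54310) = 0.655
Since d/d_R < 1, the body is inside the Roche limit.

inside; d/d_R ≈ 0.655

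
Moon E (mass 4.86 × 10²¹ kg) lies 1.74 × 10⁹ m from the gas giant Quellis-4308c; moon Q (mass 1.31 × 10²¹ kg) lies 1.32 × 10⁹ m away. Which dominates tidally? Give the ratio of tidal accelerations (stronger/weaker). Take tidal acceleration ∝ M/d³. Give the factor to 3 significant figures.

Moon E, by a factor of ≈ 1.62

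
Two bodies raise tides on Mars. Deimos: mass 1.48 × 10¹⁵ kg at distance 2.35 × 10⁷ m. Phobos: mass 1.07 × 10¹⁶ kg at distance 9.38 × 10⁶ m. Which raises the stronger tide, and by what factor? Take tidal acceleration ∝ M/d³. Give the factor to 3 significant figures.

Phobos, by a factor of ≈ 114

Tidal stretch scales as M/d³; compute that for each body.
Deimos: (1.48 × 10¹⁵) / (2.35 × 10⁷)³ = 1.140 × 10⁻⁷
Phobos: (1.07 × 10¹⁶) / (9.38 × 10⁶)³ = 1.297 × 10⁻⁵
Ratio (larger/smaller) = 114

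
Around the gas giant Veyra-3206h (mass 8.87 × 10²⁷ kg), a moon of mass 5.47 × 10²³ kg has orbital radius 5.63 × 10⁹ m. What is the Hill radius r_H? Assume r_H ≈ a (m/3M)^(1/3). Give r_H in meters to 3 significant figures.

r_H ≈ a (m/3M)^(1/3)
    = (5.63 × 10⁹) × (5.47 × 10²³ / (3 × 8.87 × 10²⁷))^(1/3)
    = 1.54 × 10⁸ m

1.54 × 10⁸ m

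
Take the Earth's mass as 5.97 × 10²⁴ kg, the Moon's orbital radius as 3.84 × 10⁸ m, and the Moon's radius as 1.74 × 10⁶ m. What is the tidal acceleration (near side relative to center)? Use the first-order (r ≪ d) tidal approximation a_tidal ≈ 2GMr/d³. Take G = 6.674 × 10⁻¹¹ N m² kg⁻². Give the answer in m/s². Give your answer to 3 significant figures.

2.45 × 10⁻⁵ m/s²

The tidal stretch is the gradient of GM/d² times the body's extent r, hence the 1/d³ dependence.
a_tidal = 2GMr/d³
        = 2 × (6.674 × 10⁻¹¹) × (5.97 × 10²⁴) × (1.74 × 10⁶) / (3.84 × 10⁸)³
        = 2.45 × 10⁻⁵ m/s²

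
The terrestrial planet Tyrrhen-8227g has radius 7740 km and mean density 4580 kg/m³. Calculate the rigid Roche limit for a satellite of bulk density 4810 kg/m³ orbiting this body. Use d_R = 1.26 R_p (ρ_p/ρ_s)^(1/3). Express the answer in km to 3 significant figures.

d_R = 1.26 × 7740 km × (4580/4810)^(1/3)
    = 9590 km

9590 km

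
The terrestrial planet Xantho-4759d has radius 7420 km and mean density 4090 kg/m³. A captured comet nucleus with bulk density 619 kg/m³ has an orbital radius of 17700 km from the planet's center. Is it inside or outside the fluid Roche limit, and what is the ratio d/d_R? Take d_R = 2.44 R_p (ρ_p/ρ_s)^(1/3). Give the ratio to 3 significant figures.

d_R = 2.44 × (7420 km) × (4090/619)^(1/3) = 33970 km
d/d_R = (17700) / (33970) = 0.521
Since d/d_R < 1, the body is inside the Roche limit.

inside; d/d_R ≈ 0.521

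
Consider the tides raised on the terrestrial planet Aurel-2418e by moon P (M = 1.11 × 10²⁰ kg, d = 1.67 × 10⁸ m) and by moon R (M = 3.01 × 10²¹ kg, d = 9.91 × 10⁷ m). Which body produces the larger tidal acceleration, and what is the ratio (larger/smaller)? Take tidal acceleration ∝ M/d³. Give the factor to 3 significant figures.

Moon R, by a factor of ≈ 130

Tidal stretch scales as M/d³; compute that for each body.
Moon P: (1.11 × 10²⁰) / (1.67 × 10⁸)³ = 2.383 × 10⁻⁵
Moon R: (3.01 × 10²¹) / (9.91 × 10⁷)³ = 3.093 × 10⁻³
Ratio (larger/smaller) = 130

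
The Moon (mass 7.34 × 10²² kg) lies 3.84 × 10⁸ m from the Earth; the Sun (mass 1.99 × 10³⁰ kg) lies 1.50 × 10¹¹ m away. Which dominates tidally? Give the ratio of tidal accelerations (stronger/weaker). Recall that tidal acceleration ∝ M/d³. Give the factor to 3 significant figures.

The Moon, by a factor of ≈ 2.20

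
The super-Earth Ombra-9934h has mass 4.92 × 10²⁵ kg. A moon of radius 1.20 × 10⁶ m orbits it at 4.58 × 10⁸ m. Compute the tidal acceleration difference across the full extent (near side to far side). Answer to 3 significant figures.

a_tidal = 4GMr/d³
        = 4 × (6.674 × 10⁻¹¹) × (4.92 × 10²⁵) × (1.20 × 10⁶) / (4.58 × 10⁸)³
        = 1.64 × 10⁻⁴ m/s²

1.64 × 10⁻⁴ m/s²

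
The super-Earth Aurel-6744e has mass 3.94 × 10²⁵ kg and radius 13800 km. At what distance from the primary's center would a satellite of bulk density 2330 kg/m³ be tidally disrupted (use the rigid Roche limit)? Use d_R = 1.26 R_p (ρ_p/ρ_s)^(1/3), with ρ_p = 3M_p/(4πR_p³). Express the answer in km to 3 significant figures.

ρ_p = 3M_p/(4πR_p³) = 3 × (3.94 × 10²⁵) / (4π × (1.38 × 10⁷ m)³) = 3580 kg/m³
d_R = 1.26 × 13800 km × (3580/2330)^(1/3)
    = 20100 km

20100 km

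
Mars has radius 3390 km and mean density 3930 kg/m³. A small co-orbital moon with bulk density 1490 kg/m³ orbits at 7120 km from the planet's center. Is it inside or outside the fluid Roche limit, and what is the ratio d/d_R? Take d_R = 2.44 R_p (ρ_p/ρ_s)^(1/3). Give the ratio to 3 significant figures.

d_R = 2.44 × (3390 km) × (3930/1490)^(1/3) = 11430 km
d/d_R = (7120) / (11430) = 0.623
Since d/d_R < 1, the body is inside the Roche limit.

inside; d/d_R ≈ 0.623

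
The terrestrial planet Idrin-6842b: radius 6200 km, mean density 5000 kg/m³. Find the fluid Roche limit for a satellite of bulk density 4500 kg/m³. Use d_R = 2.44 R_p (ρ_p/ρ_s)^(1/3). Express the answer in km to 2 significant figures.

16000 km

d_R = 2.44 × 6200 km × (5000/4500)^(1/3)
    = 16000 km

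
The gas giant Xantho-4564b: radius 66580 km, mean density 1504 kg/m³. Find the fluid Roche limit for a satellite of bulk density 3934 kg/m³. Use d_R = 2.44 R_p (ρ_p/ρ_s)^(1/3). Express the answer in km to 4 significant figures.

1.179 × 10⁵ km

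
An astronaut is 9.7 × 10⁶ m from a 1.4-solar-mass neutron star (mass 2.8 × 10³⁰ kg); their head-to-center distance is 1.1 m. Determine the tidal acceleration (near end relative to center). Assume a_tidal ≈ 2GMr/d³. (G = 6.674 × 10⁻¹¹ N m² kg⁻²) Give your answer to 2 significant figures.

4.5 × 10⁻¹ m/s²

Δa = 2GMr/d³
   = 2 × (6.674 × 10⁻¹¹) × (2.8 × 10³⁰) × (1.1) / (9.7 × 10⁶)³
   = 4.5 × 10⁻¹ m/s²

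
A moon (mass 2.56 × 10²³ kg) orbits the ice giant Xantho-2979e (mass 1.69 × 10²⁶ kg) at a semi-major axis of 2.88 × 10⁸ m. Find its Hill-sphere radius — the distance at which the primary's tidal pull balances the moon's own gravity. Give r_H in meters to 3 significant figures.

2.29 × 10⁷ m

r_H ≈ a (m/3M)^(1/3)
    = (2.88 × 10⁸) × (2.56 × 10²³ / (3 × 1.69 × 10²⁶))^(1/3)
    = 2.29 × 10⁷ m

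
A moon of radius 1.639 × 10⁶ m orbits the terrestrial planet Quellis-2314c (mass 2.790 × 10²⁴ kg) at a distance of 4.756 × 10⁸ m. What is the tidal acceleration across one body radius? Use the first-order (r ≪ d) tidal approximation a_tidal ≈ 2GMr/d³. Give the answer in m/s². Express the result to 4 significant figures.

5.674 × 10⁻⁶ m/s²

The tidal stretch is the gradient of GM/d² times the body's extent r, hence the 1/d³ dependence.
Δg = 2GMr/d³
   = 2 × (6.674 × 10⁻¹¹) × (2.790 × 10²⁴) × (1.639 × 10⁶) / (4.756 × 10⁸)³
   = 5.674 × 10⁻⁶ m/s²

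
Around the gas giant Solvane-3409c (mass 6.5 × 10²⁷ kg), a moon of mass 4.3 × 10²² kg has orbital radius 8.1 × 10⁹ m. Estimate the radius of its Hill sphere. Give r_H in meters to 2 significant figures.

1.1 × 10⁸ m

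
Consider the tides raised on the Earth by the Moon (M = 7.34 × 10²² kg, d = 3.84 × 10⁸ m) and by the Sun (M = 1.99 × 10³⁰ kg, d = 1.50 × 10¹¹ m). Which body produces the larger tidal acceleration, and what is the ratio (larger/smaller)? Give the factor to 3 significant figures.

The Moon, by a factor of ≈ 2.20

Tidal acceleration ∝ M/d³, so compare M/d³ for each.
The Moon: (7.34 × 10²²) / (3.84 × 10⁸)³ = 1.296 × 10⁻³
The Sun: (1.99 × 10³⁰) / (1.50 × 10¹¹)³ = 5.896 × 10⁻⁴
Ratio (larger/smaller) = 2.20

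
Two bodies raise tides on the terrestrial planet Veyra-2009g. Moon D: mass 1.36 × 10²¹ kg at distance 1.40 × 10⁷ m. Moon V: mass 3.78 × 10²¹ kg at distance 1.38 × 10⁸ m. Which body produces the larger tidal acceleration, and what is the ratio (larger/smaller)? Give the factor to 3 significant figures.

Moon D, by a factor of ≈ 345

Tidal acceleration ∝ M/d³, so compare M/d³ for each.
Moon D: (1.36 × 10²¹) / (1.40 × 10⁷)³ = 4.956 × 10⁻¹
Moon V: (3.78 × 10²¹) / (1.38 × 10⁸)³ = 1.438 × 10⁻³
Ratio (larger/smaller) = 345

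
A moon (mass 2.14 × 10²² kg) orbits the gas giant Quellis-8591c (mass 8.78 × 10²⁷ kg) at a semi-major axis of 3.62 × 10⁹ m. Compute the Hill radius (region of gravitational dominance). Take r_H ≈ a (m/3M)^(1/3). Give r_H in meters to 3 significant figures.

r_H ≈ a (m/3M)^(1/3)
    = (3.62 × 10⁹) × (2.14 × 10²² / (3 × 8.78 × 10²⁷))^(1/3)
    = 3.38 × 10⁷ m

3.38 × 10⁷ m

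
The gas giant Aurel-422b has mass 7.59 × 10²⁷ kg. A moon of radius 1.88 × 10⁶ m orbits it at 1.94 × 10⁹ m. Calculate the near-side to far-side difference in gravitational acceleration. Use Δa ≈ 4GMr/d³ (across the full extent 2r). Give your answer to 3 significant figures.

5.22 × 10⁻⁴ m/s²

Δg = 4GMr/d³
   = 4 × (6.674 × 10⁻¹¹) × (7.59 × 10²⁷) × (1.88 × 10⁶) / (1.94 × 10⁹)³
   = 5.22 × 10⁻⁴ m/s²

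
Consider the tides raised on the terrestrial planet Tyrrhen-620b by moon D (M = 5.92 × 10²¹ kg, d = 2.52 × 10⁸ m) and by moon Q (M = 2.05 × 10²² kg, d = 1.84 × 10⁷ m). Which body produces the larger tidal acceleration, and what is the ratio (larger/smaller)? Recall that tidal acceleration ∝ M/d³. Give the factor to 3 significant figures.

Moon Q, by a factor of ≈ 8900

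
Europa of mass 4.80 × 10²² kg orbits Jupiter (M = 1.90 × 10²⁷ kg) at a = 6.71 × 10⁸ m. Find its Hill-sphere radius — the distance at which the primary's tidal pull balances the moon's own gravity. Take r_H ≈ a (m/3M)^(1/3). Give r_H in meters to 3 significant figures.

1.37 × 10⁷ m

r_H ≈ a (m/3M)^(1/3)
    = (6.71 × 10⁸) × (4.80 × 10²² / (3 × 1.90 × 10²⁷))^(1/3)
    = 1.37 × 10⁷ m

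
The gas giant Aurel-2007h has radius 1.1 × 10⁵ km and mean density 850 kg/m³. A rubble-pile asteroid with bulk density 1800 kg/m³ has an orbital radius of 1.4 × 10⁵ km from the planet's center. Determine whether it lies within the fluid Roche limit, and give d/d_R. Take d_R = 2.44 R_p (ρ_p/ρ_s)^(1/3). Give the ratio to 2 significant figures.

d_R = 2.44 × (1.1 × 10⁵ km) × (850/1800)^(1/3) = 2.090 × 10⁵ km
d/d_R = (1.4 × 10⁵) / (2.090 × 10⁵) = 0.67
Since d/d_R < 1, the body is inside the Roche limit.

inside; d/d_R ≈ 0.67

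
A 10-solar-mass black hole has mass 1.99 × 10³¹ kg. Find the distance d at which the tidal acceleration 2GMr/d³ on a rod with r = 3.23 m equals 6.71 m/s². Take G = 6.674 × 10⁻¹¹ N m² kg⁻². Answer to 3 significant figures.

2GMr/d³ = a_tidal  ⇒  d = (2GMr / a_tidal)^(1/3)
d = (2 × 6.674×10⁻¹¹ × (1.99 × 10³¹) × (3.23) / (6.71))^(1/3)
  = 1.09 × 10⁷ m

1.09 × 10⁷ m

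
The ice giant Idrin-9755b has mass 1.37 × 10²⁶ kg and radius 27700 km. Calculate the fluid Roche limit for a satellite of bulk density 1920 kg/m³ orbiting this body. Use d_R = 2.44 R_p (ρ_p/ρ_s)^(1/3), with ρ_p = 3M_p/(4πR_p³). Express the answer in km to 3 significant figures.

62800 km

ρ_p = 3M_p/(4πR_p³) = 3 × (1.37 × 10²⁶) / (4π × (2.77 × 10⁷ m)³) = 1540 kg/m³
d_R = 2.44 × 27700 km × (1540/1920)^(1/3)
    = 62800 km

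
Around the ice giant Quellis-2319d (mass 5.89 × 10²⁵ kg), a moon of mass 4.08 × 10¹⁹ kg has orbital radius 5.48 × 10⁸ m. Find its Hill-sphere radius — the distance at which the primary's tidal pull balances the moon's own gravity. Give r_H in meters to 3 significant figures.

r_H ≈ a (m/3M)^(1/3)
    = (5.48 × 10⁸) × (4.08 × 10¹⁹ / (3 × 5.89 × 10²⁵))^(1/3)
    = 3.36 × 10⁶ m

3.36 × 10⁶ m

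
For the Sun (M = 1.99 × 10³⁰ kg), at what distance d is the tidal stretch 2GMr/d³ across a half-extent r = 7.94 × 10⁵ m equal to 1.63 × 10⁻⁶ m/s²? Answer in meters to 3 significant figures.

5.06 × 10¹⁰ m

2GMr/d³ = a_tidal  ⇒  d = (2GMr / a_tidal)^(1/3)
d = (2 × 6.674×10⁻¹¹ × (1.99 × 10³⁰) × (7.94 × 10⁵) / (1.63 × 10⁻⁶))^(1/3)
  = 5.06 × 10¹⁰ m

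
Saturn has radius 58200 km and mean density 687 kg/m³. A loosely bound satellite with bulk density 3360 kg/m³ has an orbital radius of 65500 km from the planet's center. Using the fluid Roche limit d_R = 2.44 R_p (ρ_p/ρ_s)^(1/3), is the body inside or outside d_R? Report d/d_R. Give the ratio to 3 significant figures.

inside; d/d_R ≈ 0.783

d_R = 2.44 × (58200 km) × (687/3360)^(1/3) = 83660 km
d/d_R = (65500) / (83660) = 0.783
Since d/d_R < 1, the body is inside the Roche limit.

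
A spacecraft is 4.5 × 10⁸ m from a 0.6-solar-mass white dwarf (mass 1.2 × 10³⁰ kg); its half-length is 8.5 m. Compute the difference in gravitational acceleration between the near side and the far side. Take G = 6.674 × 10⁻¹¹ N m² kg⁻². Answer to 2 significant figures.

3.0 × 10⁻⁵ m/s²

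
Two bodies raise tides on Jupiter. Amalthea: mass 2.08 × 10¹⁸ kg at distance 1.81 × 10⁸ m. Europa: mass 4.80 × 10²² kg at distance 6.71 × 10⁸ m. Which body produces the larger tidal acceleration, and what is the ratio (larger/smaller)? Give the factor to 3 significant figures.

Tidal stretch scales as M/d³; compute that for each body.
Amalthea: (2.08 × 10¹⁸) / (1.81 × 10⁸)³ = 3.508 × 10⁻⁷
Europa: (4.80 × 10²²) / (6.71 × 10⁸)³ = 1.589 × 10⁻⁴
Ratio (larger/smaller) = 453

Europa, by a factor of ≈ 453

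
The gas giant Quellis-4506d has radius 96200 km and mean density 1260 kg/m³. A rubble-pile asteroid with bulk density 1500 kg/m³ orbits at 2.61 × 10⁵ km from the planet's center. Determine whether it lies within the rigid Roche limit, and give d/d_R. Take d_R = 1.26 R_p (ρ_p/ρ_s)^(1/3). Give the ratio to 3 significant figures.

d_R = 1.26 × (96200 km) × (1260/1500)^(1/3) = 1.144 × 10⁵ km
d/d_R = (2.61 × 10⁵) / (1.144 × 10⁵) = 2.28
Since d/d_R > 1, the body is outside the Roche limit.

outside; d/d_R ≈ 2.28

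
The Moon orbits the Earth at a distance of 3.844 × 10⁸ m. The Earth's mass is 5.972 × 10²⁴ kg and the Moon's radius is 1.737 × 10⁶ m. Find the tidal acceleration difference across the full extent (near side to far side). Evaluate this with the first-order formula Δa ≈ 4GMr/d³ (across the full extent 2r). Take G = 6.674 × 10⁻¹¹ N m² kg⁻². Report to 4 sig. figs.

4.875 × 10⁻⁵ m/s²

The field gradient is 2GM/d³; across the full diameter 2r the difference is 4GMr/d³.
Δa = 4GMr/d³
   = 4 × (6.674 × 10⁻¹¹) × (5.972 × 10²⁴) × (1.737 × 10⁶) / (3.844 × 10⁸)³
   = 4.875 × 10⁻⁵ m/s²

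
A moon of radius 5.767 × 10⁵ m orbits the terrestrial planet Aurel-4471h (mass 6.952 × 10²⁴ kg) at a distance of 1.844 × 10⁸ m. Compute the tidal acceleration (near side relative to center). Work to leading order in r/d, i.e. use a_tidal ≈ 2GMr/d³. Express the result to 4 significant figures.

8.535 × 10⁻⁵ m/s²

Δg = 2GMr/d³
   = 2 × (6.674 × 10⁻¹¹) × (6.952 × 10²⁴) × (5.767 × 10⁵) / (1.844 × 10⁸)³
   = 8.535 × 10⁻⁵ m/s²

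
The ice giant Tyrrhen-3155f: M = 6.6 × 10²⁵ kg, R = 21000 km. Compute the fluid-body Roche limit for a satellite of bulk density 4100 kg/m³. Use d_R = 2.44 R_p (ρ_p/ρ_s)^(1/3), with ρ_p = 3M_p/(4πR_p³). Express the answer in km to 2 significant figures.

38000 km

ρ_p = 3M_p/(4πR_p³) = 3 × (6.6 × 10²⁵) / (4π × (2.1 × 10⁷ m)³) = 1700 kg/m³
d_R = 2.44 × 21000 km × (1700/4100)^(1/3)
    = 38000 km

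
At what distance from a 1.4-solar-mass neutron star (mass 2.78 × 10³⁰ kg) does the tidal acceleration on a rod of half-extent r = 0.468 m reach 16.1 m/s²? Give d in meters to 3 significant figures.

2.21 × 10⁶ m

2GMr/d³ = a_tidal  ⇒  d = (2GMr / a_tidal)^(1/3)
d = (2 × 6.674×10⁻¹¹ × (2.78 × 10³⁰) × (0.468) / (16.1))^(1/3)
  = 2.21 × 10⁶ m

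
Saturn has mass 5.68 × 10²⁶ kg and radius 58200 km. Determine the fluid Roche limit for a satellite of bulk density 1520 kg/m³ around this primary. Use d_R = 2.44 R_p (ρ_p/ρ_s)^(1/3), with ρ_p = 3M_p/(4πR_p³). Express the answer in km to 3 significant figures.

ρ_p = 3M_p/(4πR_p³) = 3 × (5.68 × 10²⁶) / (4π × (5.82 × 10⁷ m)³) = 688 kg/m³
d_R = 2.44 × 58200 km × (688/1520)^(1/3)
    = 1.09 × 10⁵ km

1.09 × 10⁵ km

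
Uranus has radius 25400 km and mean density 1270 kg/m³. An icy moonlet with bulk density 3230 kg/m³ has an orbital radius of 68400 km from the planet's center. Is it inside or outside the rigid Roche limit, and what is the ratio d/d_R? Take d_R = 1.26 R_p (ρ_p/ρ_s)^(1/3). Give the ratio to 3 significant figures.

outside; d/d_R ≈ 2.92

d_R = 1.26 × (25400 km) × (1270/3230)^(1/3) = 23450 km
d/d_R = (68400) / (23450) = 2.92
Since d/d_R > 1, the body is outside the Roche limit.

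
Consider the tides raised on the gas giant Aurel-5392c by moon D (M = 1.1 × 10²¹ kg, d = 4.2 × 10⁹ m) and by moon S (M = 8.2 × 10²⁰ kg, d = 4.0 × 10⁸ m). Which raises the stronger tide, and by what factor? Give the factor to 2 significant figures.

Moon S, by a factor of ≈ 860

The tide-raising term goes as M/d³ (the gradient of a 1/d² field).
Moon D: (1.1 × 10²¹) / (4.2 × 10⁹)³ = 1.485 × 10⁻⁸
Moon S: (8.2 × 10²⁰) / (4.0 × 10⁸)³ = 1.281 × 10⁻⁵
Ratio (larger/smaller) = 860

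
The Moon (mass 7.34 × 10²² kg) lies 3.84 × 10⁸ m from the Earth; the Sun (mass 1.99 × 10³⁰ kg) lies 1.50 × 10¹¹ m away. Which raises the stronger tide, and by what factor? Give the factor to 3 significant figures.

The Moon, by a factor of ≈ 2.20

Tidal stretch scales as M/d³; compute that for each body.
The Moon: (7.34 × 10²²) / (3.84 × 10⁸)³ = 1.296 × 10⁻³
The Sun: (1.99 × 10³⁰) / (1.50 × 10¹¹)³ = 5.896 × 10⁻⁴
Ratio (larger/smaller) = 2.20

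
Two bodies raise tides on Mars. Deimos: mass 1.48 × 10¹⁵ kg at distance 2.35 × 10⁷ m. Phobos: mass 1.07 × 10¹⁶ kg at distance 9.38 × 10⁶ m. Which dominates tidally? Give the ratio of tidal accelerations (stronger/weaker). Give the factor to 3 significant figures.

The tide-raising term goes as M/d³ (the gradient of a 1/d² field).
Deimos: (1.48 × 10¹⁵) / (2.35 × 10⁷)³ = 1.140 × 10⁻⁷
Phobos: (1.07 × 10¹⁶) / (9.38 × 10⁶)³ = 1.297 × 10⁻⁵
Ratio (larger/smaller) = 114

Phobos, by a factor of ≈ 114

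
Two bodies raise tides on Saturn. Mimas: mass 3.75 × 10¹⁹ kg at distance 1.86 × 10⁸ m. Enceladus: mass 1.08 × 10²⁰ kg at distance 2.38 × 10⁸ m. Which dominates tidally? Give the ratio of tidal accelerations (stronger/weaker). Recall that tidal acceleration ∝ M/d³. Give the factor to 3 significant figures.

Enceladus, by a factor of ≈ 1.37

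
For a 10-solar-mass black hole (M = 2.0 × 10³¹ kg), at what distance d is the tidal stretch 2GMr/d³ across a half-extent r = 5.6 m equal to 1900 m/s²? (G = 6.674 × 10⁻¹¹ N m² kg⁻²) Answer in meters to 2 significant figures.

2GMr/d³ = a_tidal  ⇒  d = (2GMr / a_tidal)^(1/3)
d = (2 × 6.674×10⁻¹¹ × (2.0 × 10³¹) × (5.6) / (1900))^(1/3)
  = 2.0 × 10⁶ m

2.0 × 10⁶ m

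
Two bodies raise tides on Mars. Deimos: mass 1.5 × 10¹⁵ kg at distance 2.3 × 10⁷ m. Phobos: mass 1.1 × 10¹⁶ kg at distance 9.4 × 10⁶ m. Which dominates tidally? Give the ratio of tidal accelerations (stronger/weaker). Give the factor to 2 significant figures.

Phobos, by a factor of ≈ 110

Tidal stretch scales as M/d³; compute that for each body.
Deimos: (1.5 × 10¹⁵) / (2.3 × 10⁷)³ = 1.233 × 10⁻⁷
Phobos: (1.1 × 10¹⁶) / (9.4 × 10⁶)³ = 1.324 × 10⁻⁵
Ratio (larger/smaller) = 110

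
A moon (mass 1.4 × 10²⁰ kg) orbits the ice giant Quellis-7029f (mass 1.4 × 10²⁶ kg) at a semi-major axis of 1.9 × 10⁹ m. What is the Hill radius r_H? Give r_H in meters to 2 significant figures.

1.3 × 10⁷ m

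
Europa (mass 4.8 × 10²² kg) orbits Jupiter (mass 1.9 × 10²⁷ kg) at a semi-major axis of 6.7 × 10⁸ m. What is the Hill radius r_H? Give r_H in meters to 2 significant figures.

1.4 × 10⁷ m

r_H ≈ a (m/3M)^(1/3)
    = (6.7 × 10⁸) × (4.8 × 10²² / (3 × 1.9 × 10²⁷))^(1/3)
    = 1.4 × 10⁷ m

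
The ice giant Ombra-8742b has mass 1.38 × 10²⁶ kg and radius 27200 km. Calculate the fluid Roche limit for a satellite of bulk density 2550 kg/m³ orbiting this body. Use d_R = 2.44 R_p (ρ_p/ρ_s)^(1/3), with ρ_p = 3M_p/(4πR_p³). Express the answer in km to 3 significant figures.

57300 km

ρ_p = 3M_p/(4πR_p³) = 3 × (1.38 × 10²⁶) / (4π × (2.72 × 10⁷ m)³) = 1640 kg/m³
d_R = 2.44 × 27200 km × (1640/2550)^(1/3)
    = 57300 km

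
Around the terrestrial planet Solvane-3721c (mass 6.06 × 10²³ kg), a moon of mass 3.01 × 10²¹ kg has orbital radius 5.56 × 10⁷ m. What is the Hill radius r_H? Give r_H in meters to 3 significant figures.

r_H ≈ a (m/3M)^(1/3)
    = (5.56 × 10⁷) × (3.01 × 10²¹ / (3 × 6.06 × 10²³))^(1/3)
    = 6.58 × 10⁶ m

6.58 × 10⁶ m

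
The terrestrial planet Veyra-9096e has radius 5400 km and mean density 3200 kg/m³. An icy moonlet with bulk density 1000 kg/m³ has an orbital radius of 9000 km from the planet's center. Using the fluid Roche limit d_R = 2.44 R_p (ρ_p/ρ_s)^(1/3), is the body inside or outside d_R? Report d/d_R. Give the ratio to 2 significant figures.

inside; d/d_R ≈ 0.46

d_R = 2.44 × (5400 km) × (3200/1000)^(1/3) = 19420 km
d/d_R = (9000) / (19420) = 0.46
Since d/d_R < 1, the body is inside the Roche limit.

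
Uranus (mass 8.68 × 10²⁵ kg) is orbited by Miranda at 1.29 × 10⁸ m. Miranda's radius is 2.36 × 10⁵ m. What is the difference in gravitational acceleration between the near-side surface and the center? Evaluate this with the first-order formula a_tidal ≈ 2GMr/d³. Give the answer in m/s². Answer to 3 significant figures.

Differencing GM/(d−r)² and GM/d² to first order in r/d gives 2GMr/d³.
Δg = 2GMr/d³
   = 2 × (6.674 × 10⁻¹¹) × (8.68 × 10²⁵) × (2.36 × 10⁵) / (1.29 × 10⁸)³
   = 1.27 × 10⁻³ m/s²

1.27 × 10⁻³ m/s²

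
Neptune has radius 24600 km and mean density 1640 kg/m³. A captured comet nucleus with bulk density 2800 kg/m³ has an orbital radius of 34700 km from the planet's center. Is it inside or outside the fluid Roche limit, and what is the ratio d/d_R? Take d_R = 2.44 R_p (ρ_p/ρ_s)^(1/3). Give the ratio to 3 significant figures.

inside; d/d_R ≈ 0.691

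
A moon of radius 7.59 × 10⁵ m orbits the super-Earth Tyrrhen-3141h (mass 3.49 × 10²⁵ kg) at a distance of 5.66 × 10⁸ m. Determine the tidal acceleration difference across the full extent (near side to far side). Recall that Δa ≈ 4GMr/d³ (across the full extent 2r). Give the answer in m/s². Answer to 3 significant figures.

a_tidal = 4GMr/d³
        = 4 × (6.674 × 10⁻¹¹) × (3.49 × 10²⁵) × (7.59 × 10⁵) / (5.66 × 10⁸)³
        = 3.90 × 10⁻⁵ m/s²

3.90 × 10⁻⁵ m/s²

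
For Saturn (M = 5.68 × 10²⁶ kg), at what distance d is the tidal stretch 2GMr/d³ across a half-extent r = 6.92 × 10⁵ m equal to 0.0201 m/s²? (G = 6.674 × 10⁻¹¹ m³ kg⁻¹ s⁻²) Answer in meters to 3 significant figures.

1.38 × 10⁸ m

2GMr/d³ = a_tidal  ⇒  d = (2GMr / a_tidal)^(1/3)
d = (2 × 6.674×10⁻¹¹ × (5.68 × 10²⁶) × (6.92 × 10⁵) / (0.0201))^(1/3)
  = 1.38 × 10⁸ m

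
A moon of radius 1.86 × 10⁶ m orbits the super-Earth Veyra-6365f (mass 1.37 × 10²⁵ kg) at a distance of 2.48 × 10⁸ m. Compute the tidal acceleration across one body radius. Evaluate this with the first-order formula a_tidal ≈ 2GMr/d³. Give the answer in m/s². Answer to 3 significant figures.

Differencing GM/(d−r)² and GM/d² to first order in r/d gives 2GMr/d³.
Δa = 2GMr/d³
   = 2 × (6.674 × 10⁻¹¹) × (1.37 × 10²⁵) × (1.86 × 10⁶) / (2.48 × 10⁸)³
   = 2.23 × 10⁻⁴ m/s²

2.23 × 10⁻⁴ m/s²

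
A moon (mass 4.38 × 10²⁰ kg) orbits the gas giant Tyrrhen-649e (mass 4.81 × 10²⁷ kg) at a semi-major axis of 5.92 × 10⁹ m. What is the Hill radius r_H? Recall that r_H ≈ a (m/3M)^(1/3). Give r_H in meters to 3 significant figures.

1.85 × 10⁷ m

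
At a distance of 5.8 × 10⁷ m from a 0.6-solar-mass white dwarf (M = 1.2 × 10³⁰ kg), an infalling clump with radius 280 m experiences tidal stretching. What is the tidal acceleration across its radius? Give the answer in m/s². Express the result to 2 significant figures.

2.3 × 10⁻¹ m/s²

The tidal stretch is the gradient of GM/d² times the body's extent r, hence the 1/d³ dependence.
Δg = 2GMr/d³
   = 2 × (6.674 × 10⁻¹¹) × (1.2 × 10³⁰) × (280) / (5.8 × 10⁷)³
   = 2.3 × 10⁻¹ m/s²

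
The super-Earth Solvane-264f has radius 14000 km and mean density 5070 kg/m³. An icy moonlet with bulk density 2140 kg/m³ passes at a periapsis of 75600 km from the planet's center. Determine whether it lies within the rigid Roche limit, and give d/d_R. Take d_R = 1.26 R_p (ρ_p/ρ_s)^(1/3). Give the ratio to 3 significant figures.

outside; d/d_R ≈ 3.21

d_R = 1.26 × (14000 km) × (5070/2140)^(1/3) = 23520 km
d/d_R = (75600) / (23520) = 3.21
Since d/d_R > 1, the body is outside the Roche limit.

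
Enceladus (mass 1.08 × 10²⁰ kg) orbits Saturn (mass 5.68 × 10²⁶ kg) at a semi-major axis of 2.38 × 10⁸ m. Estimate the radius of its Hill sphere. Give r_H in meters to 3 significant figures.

r_H ≈ a (m/3M)^(1/3)
    = (2.38 × 10⁸) × (1.08 × 10²⁰ / (3 × 5.68 × 10²⁶))^(1/3)
    = 9.49 × 10⁵ m

9.49 × 10⁵ m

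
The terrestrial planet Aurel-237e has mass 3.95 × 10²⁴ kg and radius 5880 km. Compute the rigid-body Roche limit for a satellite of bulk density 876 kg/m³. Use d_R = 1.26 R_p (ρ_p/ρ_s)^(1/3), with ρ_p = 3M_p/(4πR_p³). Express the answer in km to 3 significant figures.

ρ_p = 3M_p/(4πR_p³) = 3 × (3.95 × 10²⁴) / (4π × (5.88 × 10⁶ m)³) = 4640 kg/m³
d_R = 1.26 × 5880 km × (4640/876)^(1/3)
    = 12900 km

12900 km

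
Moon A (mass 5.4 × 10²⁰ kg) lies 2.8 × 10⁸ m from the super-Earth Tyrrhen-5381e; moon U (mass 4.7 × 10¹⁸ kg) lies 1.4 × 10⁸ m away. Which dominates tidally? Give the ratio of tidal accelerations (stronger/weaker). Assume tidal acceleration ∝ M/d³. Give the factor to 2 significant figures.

Moon A, by a factor of ≈ 14

The tide-raising term goes as M/d³ (the gradient of a 1/d² field).
Moon A: (5.4 × 10²⁰) / (2.8 × 10⁸)³ = 2.460 × 10⁻⁵
Moon U: (4.7 × 10¹⁸) / (1.4 × 10⁸)³ = 1.713 × 10⁻⁶
Ratio (larger/smaller) = 14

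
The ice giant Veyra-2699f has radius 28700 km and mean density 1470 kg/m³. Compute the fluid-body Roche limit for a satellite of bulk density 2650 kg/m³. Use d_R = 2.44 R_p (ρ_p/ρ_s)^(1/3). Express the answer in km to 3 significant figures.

57500 km

d_R = 2.44 × 28700 km × (1470/2650)^(1/3)
    = 57500 km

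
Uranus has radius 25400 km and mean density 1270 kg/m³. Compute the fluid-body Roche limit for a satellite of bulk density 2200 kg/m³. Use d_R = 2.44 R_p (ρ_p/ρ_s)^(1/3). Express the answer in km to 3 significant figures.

d_R = 2.44 × 25400 km × (1270/2200)^(1/3)
    = 51600 km

51600 km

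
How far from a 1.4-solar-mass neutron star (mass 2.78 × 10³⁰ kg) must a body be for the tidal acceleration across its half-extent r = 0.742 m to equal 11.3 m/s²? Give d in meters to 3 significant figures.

2GMr/d³ = a_tidal  ⇒  d = (2GMr / a_tidal)^(1/3)
d = (2 × 6.674×10⁻¹¹ × (2.78 × 10³⁰) × (0.742) / (11.3))^(1/3)
  = 2.90 × 10⁶ m

2.90 × 10⁶ m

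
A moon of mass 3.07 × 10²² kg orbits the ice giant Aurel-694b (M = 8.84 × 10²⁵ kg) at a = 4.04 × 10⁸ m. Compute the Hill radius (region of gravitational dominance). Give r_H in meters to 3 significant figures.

1.97 × 10⁷ m

r_H ≈ a (m/3M)^(1/3)
    = (4.04 × 10⁸) × (3.07 × 10²² / (3 × 8.84 × 10²⁵))^(1/3)
    = 1.97 × 10⁷ m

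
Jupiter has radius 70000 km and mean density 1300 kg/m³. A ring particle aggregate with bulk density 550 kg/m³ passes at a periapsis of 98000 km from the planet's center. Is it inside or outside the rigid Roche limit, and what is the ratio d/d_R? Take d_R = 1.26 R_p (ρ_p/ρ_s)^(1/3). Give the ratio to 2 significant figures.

inside; d/d_R ≈ 0.83

d_R = 1.26 × (70000 km) × (1300/550)^(1/3) = 1.175 × 10⁵ km
d/d_R = (98000) / (1.175 × 10⁵) = 0.83
Since d/d_R < 1, the body is inside the Roche limit.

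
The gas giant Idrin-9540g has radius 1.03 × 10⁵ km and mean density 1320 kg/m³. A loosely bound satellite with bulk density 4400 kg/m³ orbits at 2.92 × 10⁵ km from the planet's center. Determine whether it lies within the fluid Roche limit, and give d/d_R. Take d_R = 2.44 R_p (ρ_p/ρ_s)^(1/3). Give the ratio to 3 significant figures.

outside; d/d_R ≈ 1.74

d_R = 2.44 × (1.03 × 10⁵ km) × (1320/4400)^(1/3) = 1.682 × 10⁵ km
d/d_R = (2.92 × 10⁵) / (1.682 × 10⁵) = 1.74
Since d/d_R > 1, the body is outside the Roche limit.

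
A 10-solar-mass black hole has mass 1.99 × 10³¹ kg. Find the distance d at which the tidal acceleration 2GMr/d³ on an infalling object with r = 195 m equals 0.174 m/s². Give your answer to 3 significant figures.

1.44 × 10⁸ m

2GMr/d³ = a_tidal  ⇒  d = (2GMr / a_tidal)^(1/3)
d = (2 × 6.674×10⁻¹¹ × (1.99 × 10³¹) × (195) / (0.174))^(1/3)
  = 1.44 × 10⁸ m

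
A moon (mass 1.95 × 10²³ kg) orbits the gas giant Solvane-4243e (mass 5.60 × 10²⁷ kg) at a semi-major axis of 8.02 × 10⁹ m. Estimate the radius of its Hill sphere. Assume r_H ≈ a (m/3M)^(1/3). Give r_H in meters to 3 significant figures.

r_H ≈ a (m/3M)^(1/3)
    = (8.02 × 10⁹) × (1.95 × 10²³ / (3 × 5.60 × 10²⁷))^(1/3)
    = 1.82 × 10⁸ m

1.82 × 10⁸ m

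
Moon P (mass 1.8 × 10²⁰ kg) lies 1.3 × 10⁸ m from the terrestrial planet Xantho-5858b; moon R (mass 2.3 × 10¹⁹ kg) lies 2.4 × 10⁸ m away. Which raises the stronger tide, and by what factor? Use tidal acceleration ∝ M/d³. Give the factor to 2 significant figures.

Compare M/d³ for the two perturbers:
Moon P: (1.8 × 10²⁰) / (1.3 × 10⁸)³ = 8.193 × 10⁻⁵
Moon R: (2.3 × 10¹⁹) / (2.4 × 10⁸)³ = 1.664 × 10⁻⁶
Ratio (larger/smaller) = 49

Moon P, by a factor of ≈ 49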